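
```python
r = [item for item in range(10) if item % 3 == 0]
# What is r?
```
Trace:
  item=0
  item=1
  item=2
  item=3
  item=4
  item=5
  item=6
  item=7
  item=8
  item=9
  r=[0, 3, 6, 9]

Final answer: [0, 3, 6, 9]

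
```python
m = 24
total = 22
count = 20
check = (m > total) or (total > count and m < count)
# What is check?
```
Trace:
  m=24
  m=24, total=22
  m=24, total=22, count=20
  m=24, total=22, count=20, check=True

Final answer: True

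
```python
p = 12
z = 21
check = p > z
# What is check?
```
Trace:
  p=12
  p=12, z=21
  p=12, z=21, check=False

Final answer: False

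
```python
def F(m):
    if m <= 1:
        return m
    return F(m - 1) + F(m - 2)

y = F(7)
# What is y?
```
Call trace (a repeated sub-call is expanded the first time; later identical calls just restate its return value):
F(m=7)
  F(m=6)
    F(m=5)
      F(m=4)
        F(m=3)
          F(m=2)
            F(m=1)
            -> return 1
            F(m=0)
            -> return 0
          -> return 1
          F(m=1)
          -> return 1
        -> return 2
        F(m=2) -> return 1  (same call as traced above)
      -> return 3
      F(m=3) -> return 2  (same call as traced above)
    -> return 5
    F(m=4) -> return 3  (same call as traced above)
  -> return 8
  F(m=5) -> return 5  (same call as traced above)
-> return 13

Final answer: 13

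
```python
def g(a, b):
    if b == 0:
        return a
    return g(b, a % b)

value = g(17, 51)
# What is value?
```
Call trace:
g(a=17, b=51)
  g(a=51, b=17)
    g(a=17, b=0)
    -> return 17
  -> return 17
-> return 17

Final answer: 17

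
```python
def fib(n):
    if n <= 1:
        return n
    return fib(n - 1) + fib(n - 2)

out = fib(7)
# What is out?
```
Call trace (a repeated sub-call is expanded the first time; later identical calls just restate its return value):
fib(n=7)
  fib(n=6)
    fib(n=5)
      fib(n=4)
        fib(n=3)
          fib(n=2)
            fib(n=1)
            -> return 1
            fib(n=0)
            -> return 0
          -> return 1
          fib(n=1)
          -> return 1
        -> return 2
        fib(n=2) -> return 1  (same call as traced above)
      -> return 3
      fib(n=3) -> return 2  (same call as traced above)
    -> return 5
    fib(n=4) -> return 3  (same call as traced above)
  -> return 8
  fib(n=5) -> return 5  (same call as traced above)
-> return 13

Final answer: 13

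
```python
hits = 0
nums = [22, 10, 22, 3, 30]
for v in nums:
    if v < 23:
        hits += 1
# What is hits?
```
Trace:
  hits=0
  hits=1, v=22
  hits=2, v=10
  hits=3, v=22
  hits=4, v=3
  hits=4, v=30

Final answer: 4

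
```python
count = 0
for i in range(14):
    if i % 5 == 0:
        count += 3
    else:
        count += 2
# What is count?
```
Trace:
  count=0
  count=3, i=0
  count=5, i=1
  count=7, i=2
  count=9, i=3
  count=11, i=4
  count=14, i=5
  count=16, i=6
  count=18, i=7
  count=20, i=8
  count=22, i=9
  count=25, i=10
  count=27, i=11
  count=29, i=12
  count=31, i=13

Final answer: 31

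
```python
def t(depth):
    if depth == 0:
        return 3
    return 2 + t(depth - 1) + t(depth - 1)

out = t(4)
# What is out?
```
Call trace (a repeated sub-call is expanded the first time; later identical calls just restate its return value):
t(depth=4)
  t(depth=3)
    t(depth=2)
      t(depth=1)
        t(depth=0)
        -> return 3
        t(depth=0)
        -> return 3
      -> return 8
      t(depth=1) -> return 8  (same call as traced above)
    -> return 18
    t(depth=2) -> return 18  (same call as traced above)
  -> return 38
  t(depth=3) -> return 38  (same call as traced above)
-> return 78

Final answer: 78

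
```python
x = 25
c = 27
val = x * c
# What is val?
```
Trace:
  x=25
  x=25, c=27
  x=25, c=27, val=675

Final answer: 675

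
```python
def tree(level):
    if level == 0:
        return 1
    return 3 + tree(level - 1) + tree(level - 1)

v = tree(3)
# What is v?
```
Call trace (a repeated sub-call is expanded the first time; later identical calls just restate its return value):
tree(level=3)
  tree(level=2)
    tree(level=1)
      tree(level=0)
      -> return 1
      tree(level=0)
      -> return 1
    -> return 5
    tree(level=1) -> return 5  (same call as traced above)
  -> return 13
  tree(level=2) -> return 13  (same call as traced above)
-> return 29

Final answer: 29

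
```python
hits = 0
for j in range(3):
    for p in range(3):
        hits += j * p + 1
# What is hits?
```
Trace:
  hits=0
  hits=1, j=0, p=0
  hits=2, j=0, p=1
  hits=3, j=0, p=2
  hits=4, j=1, p=0
  hits=6, j=1, p=1
  hits=9, j=1, p=2
  hits=10, j=2, p=0
  hits=13, j=2, p=1
  hits=18, j=2, p=2

Final answer: 18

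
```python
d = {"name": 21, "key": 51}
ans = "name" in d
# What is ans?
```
Trace:
  d={'name': 21, 'key': 51}
  d={'name': 21, 'key': 51}, ans=True

Final answer: True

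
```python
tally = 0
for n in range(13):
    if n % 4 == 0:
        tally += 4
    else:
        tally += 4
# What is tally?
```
Trace:
  tally=0
  tally=4, n=0
  tally=8, n=1
  tally=12, n=2
  tally=16, n=3
  tally=20, n=4
  tally=24, n=5
  tally=28, n=6
  tally=32, n=7
  tally=36, n=8
  tally=40, n=9
  tally=44, n=10
  tally=48, n=11
  tally=52, n=12

Final answer: 52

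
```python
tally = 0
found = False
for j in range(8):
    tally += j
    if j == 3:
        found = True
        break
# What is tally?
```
Trace:
  tally=0
  tally=0, found=False
  tally=0, found=False, j=0
  tally=1, found=False, j=1
  tally=3, found=False, j=2
  tally=6, found=True, j=3

Final answer: 6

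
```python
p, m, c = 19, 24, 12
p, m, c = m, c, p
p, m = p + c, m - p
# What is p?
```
Trace:
  p=19, m=24, c=12
  p=24, m=12, c=19
  p=43, m=-12, c=19

Final answer: 43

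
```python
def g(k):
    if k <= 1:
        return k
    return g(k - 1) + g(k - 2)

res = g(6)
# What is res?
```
Call trace (a repeated sub-call is expanded the first time; later identical calls just restate its return value):
g(k=6)
  g(k=5)
    g(k=4)
      g(k=3)
        g(k=2)
          g(k=1)
          -> return 1
          g(k=0)
          -> return 0
        -> return 1
        g(k=1)
        -> return 1
      -> return 2
      g(k=2) -> return 1  (same call as traced above)
    -> return 3
    g(k=3) -> return 2  (same call as traced above)
  -> return 5
  g(k=4) -> return 3  (same call as traced above)
-> return 8

Final answer: 8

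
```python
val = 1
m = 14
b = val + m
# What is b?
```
Trace:
  val=1
  val=1, m=14
  val=1, m=14, b=15

Final answer: 15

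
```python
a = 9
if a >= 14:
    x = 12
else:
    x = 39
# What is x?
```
Trace:
  a=9
  a=9, x=39

Final answer: 39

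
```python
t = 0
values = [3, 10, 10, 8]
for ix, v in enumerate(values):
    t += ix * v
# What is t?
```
Trace:
  t=0
  t=0, ix=0, v=3
  t=10, ix=1, v=10
  t=30, ix=2, v=10
  t=54, ix=3, v=8

Final answer: 54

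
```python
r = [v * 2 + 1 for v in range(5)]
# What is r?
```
Trace:
  v=0
  v=1
  v=2
  v=3
  v=4
  r=[1, 3, 5, 7, 9]

Final answer: [1, 3, 5, 7, 9]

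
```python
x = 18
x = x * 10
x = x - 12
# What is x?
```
Trace:
  x=18
  x=180
  x=168

Final answer: 168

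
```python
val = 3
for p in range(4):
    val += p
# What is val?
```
Trace:
  val=3
  val=3, p=0
  val=4, p=1
  val=6, p=2
  val=9, p=3

Final answer: 9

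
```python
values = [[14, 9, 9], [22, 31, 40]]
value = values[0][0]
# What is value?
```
Trace:
  values=[[14, 9, 9], [22, 31, 40]]
  values=[[14, 9, 9], [22, 31, 40]], value=14

Final answer: 14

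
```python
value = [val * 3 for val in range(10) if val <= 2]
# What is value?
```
Trace:
  val=0
  val=1
  val=2
  val=3
  val=4
  val=5
  val=6
  val=7
  val=8
  val=9
  value=[0, 3, 6]

Final answer: [0, 3, 6]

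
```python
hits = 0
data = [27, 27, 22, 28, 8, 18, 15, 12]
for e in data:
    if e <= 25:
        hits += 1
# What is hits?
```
Trace:
  hits=0
  hits=0, e=27
  hits=0, e=27
  hits=1, e=22
  hits=1, e=28
  hits=2, e=8
  hits=3, e=18
  hits=4, e=15
  hits=5, e=12

Final answer: 5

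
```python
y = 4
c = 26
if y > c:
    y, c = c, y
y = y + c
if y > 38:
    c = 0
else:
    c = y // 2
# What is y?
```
Trace:
  y=4
  y=4, c=26
  y=4, c=26
  y=30, c=26
  y=30, c=15

Final answer: 30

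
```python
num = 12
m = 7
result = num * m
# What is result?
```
Trace:
  num=12
  num=12, m=7
  num=12, m=7, result=84

Final answer: 84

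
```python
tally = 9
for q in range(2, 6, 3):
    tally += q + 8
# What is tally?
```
Trace:
  tally=9
  tally=19, q=2
  tally=32, q=5

Final answer: 32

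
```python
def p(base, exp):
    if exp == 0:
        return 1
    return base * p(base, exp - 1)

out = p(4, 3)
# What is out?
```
Call trace:
p(base=4, exp=3)
  p(base=4, exp=2)
    p(base=4, exp=1)
      p(base=4, exp=0)
      -> return 1
    -> return 4
  -> return 16
-> return 64

Final answer: 64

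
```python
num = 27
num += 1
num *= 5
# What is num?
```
Trace:
  num=27
  num=28
  num=140

Final answer: 140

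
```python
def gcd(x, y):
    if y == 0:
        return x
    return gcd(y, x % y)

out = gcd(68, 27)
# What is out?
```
Call trace:
gcd(x=68, y=27)
  gcd(x=27, y=14)
    gcd(x=14, y=13)
      gcd(x=13, y=1)
        gcd(x=1, y=0)
        -> return 1
      -> return 1
    -> return 1
  -> return 1
-> return 1

Final answer: 1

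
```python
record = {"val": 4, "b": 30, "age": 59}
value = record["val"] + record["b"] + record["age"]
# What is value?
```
Trace:
  record={'val': 4, 'b': 30, 'age': 59}
  record={'val': 4, 'b': 30, 'age': 59}, value=93

Final answer: 93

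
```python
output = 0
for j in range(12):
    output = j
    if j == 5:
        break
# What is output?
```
Trace:
  output=0
  output=0, j=0
  output=1, j=1
  output=2, j=2
  output=3, j=3
  output=4, j=4
  output=5, j=5

Final answer: 5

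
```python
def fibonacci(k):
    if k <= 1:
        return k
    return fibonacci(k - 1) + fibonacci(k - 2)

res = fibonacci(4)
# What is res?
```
Call trace (a repeated sub-call is expanded the first time; later identical calls just restate its return value):
fibonacci(k=4)
  fibonacci(k=3)
    fibonacci(k=2)
      fibonacci(k=1)
      -> return 1
      fibonacci(k=0)
      -> return 0
    -> return 1
    fibonacci(k=1)
    -> return 1
  -> return 2
  fibonacci(k=2) -> return 1  (same call as traced above)
-> return 3

Final answer: 3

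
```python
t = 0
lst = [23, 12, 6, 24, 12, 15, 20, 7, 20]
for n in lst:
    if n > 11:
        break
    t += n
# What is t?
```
Trace:
  t=0
  t=0, n=23

Final answer: 0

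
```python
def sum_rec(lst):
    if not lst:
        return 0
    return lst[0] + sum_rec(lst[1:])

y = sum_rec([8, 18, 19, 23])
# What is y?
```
Call trace:
sum_rec(lst=[8, 18, 19, 23])
  sum_rec(lst=[18, 19, 23])
    sum_rec(lst=[19, 23])
      sum_rec(lst=[23])
        sum_rec(lst=[])
        -> return 0
      -> return 23
    -> return 42
  -> return 60
-> return 68

Final answer: 68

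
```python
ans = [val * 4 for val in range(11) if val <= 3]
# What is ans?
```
Trace:
  val=0
  val=1
  val=2
  val=3
  val=4
  val=5
  val=6
  val=7
  val=8
  val=9
  val=10
  ans=[0, 4, 8, 12]

Final answer: [0, 4, 8, 12]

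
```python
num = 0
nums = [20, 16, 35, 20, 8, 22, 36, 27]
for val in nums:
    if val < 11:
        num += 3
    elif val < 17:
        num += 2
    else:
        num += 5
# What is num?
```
Trace:
  num=0
  num=5, val=20
  num=7, val=16
  num=12, val=35
  num=17, val=20
  num=20, val=8
  num=25, val=22
  num=30, val=36
  num=35, val=27

Final answer: 35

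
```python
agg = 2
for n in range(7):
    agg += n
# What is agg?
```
Trace:
  agg=2
  agg=2, n=0
  agg=3, n=1
  agg=5, n=2
  agg=8, n=3
  agg=12, n=4
  agg=17, n=5
  agg=23, n=6

Final answer: 23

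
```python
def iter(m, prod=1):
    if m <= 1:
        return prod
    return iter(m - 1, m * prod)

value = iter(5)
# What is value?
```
Call trace:
iter(m=5, prod=1)
  iter(m=4, prod=5)
    iter(m=3, prod=20)
      iter(m=2, prod=60)
        iter(m=1, prod=120)
        -> return 120
      -> return 120
    -> return 120
  -> return 120
-> return 120

Final answer: 120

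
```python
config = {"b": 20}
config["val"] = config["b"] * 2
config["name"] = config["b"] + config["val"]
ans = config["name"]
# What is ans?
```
Trace:
  config={'b': 20}
  config={'b': 20, 'val': 40}
  config={'b': 20, 'val': 40, 'name': 60}
  config={'b': 20, 'val': 40, 'name': 60}, ans=60

Final answer: 60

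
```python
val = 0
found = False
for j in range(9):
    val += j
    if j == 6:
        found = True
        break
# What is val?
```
Trace:
  val=0
  val=0, found=False
  val=0, found=False, j=0
  val=1, found=False, j=1
  val=3, found=False, j=2
  val=6, found=False, j=3
  val=10, found=False, j=4
  val=15, found=False, j=5
  val=21, found=True, j=6

Final answer: 21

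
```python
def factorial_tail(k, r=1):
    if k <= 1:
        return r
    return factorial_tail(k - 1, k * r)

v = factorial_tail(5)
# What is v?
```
Call trace:
factorial_tail(k=5, r=1)
  factorial_tail(k=4, r=5)
    factorial_tail(k=3, r=20)
      factorial_tail(k=2, r=60)
        factorial_tail(k=1, r=120)
        -> return 120
      -> return 120
    -> return 120
  -> return 120
-> return 120

Final answer: 120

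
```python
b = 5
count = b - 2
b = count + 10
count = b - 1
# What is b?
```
Trace:
  b=5
  b=5, count=3
  b=13, count=3
  b=13, count=12

Final answer: 13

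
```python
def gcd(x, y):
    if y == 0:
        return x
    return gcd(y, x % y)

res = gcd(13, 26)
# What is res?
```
Call trace:
gcd(x=13, y=26)
  gcd(x=26, y=13)
    gcd(x=13, y=0)
    -> return 13
  -> return 13
-> return 13

Final answer: 13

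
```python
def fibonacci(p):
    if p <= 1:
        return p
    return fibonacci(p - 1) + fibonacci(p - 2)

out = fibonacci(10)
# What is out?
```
Call trace (a repeated sub-call is expanded the first time; later identical calls just restate its return value):
fibonacci(p=10)
  fibonacci(p=9)
    fibonacci(p=8)
      fibonacci(p=7)
        fibonacci(p=6)
          fibonacci(p=5)
            fibonacci(p=4)
              fibonacci(p=3)
                fibonacci(p=2)
                  fibonacci(p=1)
                  -> return 1
                  fibonacci(p=0)
                  -> return 0
                -> return 1
                fibonacci(p=1)
                -> return 1
              -> return 2
              fibonacci(p=2) -> return 1  (same call as traced above)
            -> return 3
            fibonacci(p=3) -> return 2  (same call as traced above)
          -> return 5
          fibonacci(p=4) -> return 3  (same call as traced above)
        -> return 8
        fibonacci(p=5) -> return 5  (same call as traced above)
      -> return 13
      fibonacci(p=6) -> return 8  (same call as traced above)
    -> return 21
    fibonacci(p=7) -> return 13  (same call as traced above)
  -> return 34
  fibonacci(p=8) -> return 21  (same call as traced above)
-> return 55

Final answer: 55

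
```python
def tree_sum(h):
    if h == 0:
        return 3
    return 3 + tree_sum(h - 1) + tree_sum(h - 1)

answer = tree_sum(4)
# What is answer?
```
Call trace (a repeated sub-call is expanded the first time; later identical calls just restate its return value):
tree_sum(h=4)
  tree_sum(h=3)
    tree_sum(h=2)
      tree_sum(h=1)
        tree_sum(h=0)
        -> return 3
        tree_sum(h=0)
        -> return 3
      -> return 9
      tree_sum(h=1) -> return 9  (same call as traced above)
    -> return 21
    tree_sum(h=2) -> return 21  (same call as traced above)
  -> return 45
  tree_sum(h=3) -> return 45  (same call as traced above)
-> return 93

Final answer: 93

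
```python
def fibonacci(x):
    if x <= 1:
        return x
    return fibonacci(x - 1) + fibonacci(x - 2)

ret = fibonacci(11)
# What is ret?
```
Call trace (a repeated sub-call is expanded the first time; later identical calls just restate its return value):
fibonacci(x=11)
  fibonacci(x=10)
    fibonacci(x=9)
      fibonacci(x=8)
        fibonacci(x=7)
          fibonacci(x=6)
            fibonacci(x=5)
              fibonacci(x=4)
                fibonacci(x=3)
                  fibonacci(x=2)
                    fibonacci(x=1)
                    -> return 1
                    fibonacci(x=0)
                    -> return 0
                  -> return 1
                  fibonacci(x=1)
                  -> return 1
                -> return 2
                fibonacci(x=2) -> return 1  (same call as traced above)
              -> return 3
              fibonacci(x=3) -> return 2  (same call as traced above)
            -> return 5
            fibonacci(x=4) -> return 3  (same call as traced above)
          -> return 8
          fibonacci(x=5) -> return 5  (same call as traced above)
        -> return 13
        fibonacci(x=6) -> return 8  (same call as traced above)
      -> return 21
      fibonacci(x=7) -> return 13  (same call as traced above)
    -> return 34
    fibonacci(x=8) -> return 21  (same call as traced above)
  -> return 55
  fibonacci(x=9) -> return 34  (same call as traced above)
-> return 89

Final answer: 89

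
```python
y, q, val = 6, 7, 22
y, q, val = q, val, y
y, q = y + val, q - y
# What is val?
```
Trace:
  y=6, q=7, val=22
  y=7, q=22, val=6
  y=13, q=15, val=6

Final answer: 6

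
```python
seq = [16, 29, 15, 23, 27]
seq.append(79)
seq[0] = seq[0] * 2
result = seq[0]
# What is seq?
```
Trace:
  seq=[16, 29, 15, 23, 27]
  seq=[16, 29, 15, 23, 27, 79]
  seq=[32, 29, 15, 23, 27, 79]
  seq=[32, 29, 15, 23, 27, 79], result=32

Final answer: [32, 29, 15, 23, 27, 79]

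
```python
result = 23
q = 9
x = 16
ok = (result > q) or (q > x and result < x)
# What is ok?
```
Trace:
  result=23
  result=23, q=9
  result=23, q=9, x=16
  result=23, q=9, x=16, ok=True

Final answer: True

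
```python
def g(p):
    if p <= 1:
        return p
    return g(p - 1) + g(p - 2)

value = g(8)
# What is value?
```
Call trace (a repeated sub-call is expanded the first time; later identical calls just restate its return value):
g(p=8)
  g(p=7)
    g(p=6)
      g(p=5)
        g(p=4)
          g(p=3)
            g(p=2)
              g(p=1)
              -> return 1
              g(p=0)
              -> return 0
            -> return 1
            g(p=1)
            -> return 1
          -> return 2
          g(p=2) -> return 1  (same call as traced above)
        -> return 3
        g(p=3) -> return 2  (same call as traced above)
      -> return 5
      g(p=4) -> return 3  (same call as traced above)
    -> return 8
    g(p=5) -> return 5  (same call as traced above)
  -> return 13
  g(p=6) -> return 8  (same call as traced above)
-> return 21

Final answer: 21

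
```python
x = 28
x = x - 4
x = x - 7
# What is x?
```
Trace:
  x=28
  x=24
  x=17

Final answer: 17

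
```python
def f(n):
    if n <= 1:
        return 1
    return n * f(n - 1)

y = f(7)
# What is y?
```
Call trace:
f(n=7)
  f(n=6)
    f(n=5)
      f(n=4)
        f(n=3)
          f(n=2)
            f(n=1)
            -> return 1
          -> return 2
        -> return 6
      -> return 24
    -> return 120
  -> return 720
-> return 5040

Final answer: 5040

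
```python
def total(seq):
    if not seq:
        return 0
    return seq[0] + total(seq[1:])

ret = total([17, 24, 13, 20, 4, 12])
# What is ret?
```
Call trace:
total(seq=[17, 24, 13, 20, 4, 12])
  total(seq=[24, 13, 20, 4, 12])
    total(seq=[13, 20, 4, 12])
      total(seq=[20, 4, 12])
        total(seq=[4, 12])
          total(seq=[12])
            total(seq=[])
            -> return 0
          -> return 12
        -> return 16
      -> return 36
    -> return 49
  -> return 73
-> return 90

Final answer: 90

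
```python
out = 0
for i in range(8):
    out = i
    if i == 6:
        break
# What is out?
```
Trace:
  out=0
  out=0, i=0
  out=1, i=1
  out=2, i=2
  out=3, i=3
  out=4, i=4
  out=5, i=5
  out=6, i=6

Final answer: 6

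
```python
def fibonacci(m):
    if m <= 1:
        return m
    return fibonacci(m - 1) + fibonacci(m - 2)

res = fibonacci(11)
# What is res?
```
Call trace (a repeated sub-call is expanded the first time; later identical calls just restate its return value):
fibonacci(m=11)
  fibonacci(m=10)
    fibonacci(m=9)
      fibonacci(m=8)
        fibonacci(m=7)
          fibonacci(m=6)
            fibonacci(m=5)
              fibonacci(m=4)
                fibonacci(m=3)
                  fibonacci(m=2)
                    fibonacci(m=1)
                    -> return 1
                    fibonacci(m=0)
                    -> return 0
                  -> return 1
                  fibonacci(m=1)
                  -> return 1
                -> return 2
                fibonacci(m=2) -> return 1  (same call as traced above)
              -> return 3
              fibonacci(m=3) -> return 2  (same call as traced above)
            -> return 5
            fibonacci(m=4) -> return 3  (same call as traced above)
          -> return 8
          fibonacci(m=5) -> return 5  (same call as traced above)
        -> return 13
        fibonacci(m=6) -> return 8  (same call as traced above)
      -> return 21
      fibonacci(m=7) -> return 13  (same call as traced above)
    -> return 34
    fibonacci(m=8) -> return 21  (same call as traced above)
  -> return 55
  fibonacci(m=9) -> return 34  (same call as traced above)
-> return 89

Final answer: 89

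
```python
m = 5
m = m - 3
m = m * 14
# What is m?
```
Trace:
  m=5
  m=2
  m=28

Final answer: 28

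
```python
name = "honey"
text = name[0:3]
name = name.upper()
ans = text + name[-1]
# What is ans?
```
Trace:
  name='honey'
  name='honey', text='hon'
  name='HONEY', text='hon'
  name='HONEY', text='hon', ans='honY'

Final answer: 'honY'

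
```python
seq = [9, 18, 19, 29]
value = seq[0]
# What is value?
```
Trace:
  seq=[9, 18, 19, 29]
  seq=[9, 18, 19, 29], value=9

Final answer: 9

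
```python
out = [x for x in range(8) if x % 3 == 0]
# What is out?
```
Trace:
  x=0
  x=1
  x=2
  x=3
  x=4
  x=5
  x=6
  x=7
  out=[0, 3, 6]

Final answer: [0, 3, 6]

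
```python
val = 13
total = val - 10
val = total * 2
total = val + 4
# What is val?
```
Trace:
  val=13
  val=13, total=3
  val=6, total=3
  val=6, total=10

Final answer: 6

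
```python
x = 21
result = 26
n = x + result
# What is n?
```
Trace:
  x=21
  x=21, result=26
  x=21, result=26, n=47

Final answer: 47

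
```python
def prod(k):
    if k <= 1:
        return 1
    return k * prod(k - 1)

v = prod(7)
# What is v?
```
Call trace:
prod(k=7)
  prod(k=6)
    prod(k=5)
      prod(k=4)
        prod(k=3)
          prod(k=2)
            prod(k=1)
            -> return 1
          -> return 2
        -> return 6
      -> return 24
    -> return 120
  -> return 720
-> return 5040

Final answer: 5040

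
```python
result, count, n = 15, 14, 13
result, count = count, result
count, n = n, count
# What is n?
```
Trace:
  result=15, count=14, n=13
  result=14, count=15, n=13
  result=14, count=13, n=15

Final answer: 15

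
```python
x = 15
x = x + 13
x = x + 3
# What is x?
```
Trace:
  x=15
  x=28
  x=31

Final answer: 31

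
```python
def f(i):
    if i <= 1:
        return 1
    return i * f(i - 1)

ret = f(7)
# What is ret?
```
Call trace:
f(i=7)
  f(i=6)
    f(i=5)
      f(i=4)
        f(i=3)
          f(i=2)
            f(i=1)
            -> return 1
          -> return 2
        -> return 6
      -> return 24
    -> return 120
  -> return 720
-> return 5040

Final answer: 5040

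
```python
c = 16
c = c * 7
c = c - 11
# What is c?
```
Trace:
  c=16
  c=112
  c=101

Final answer: 101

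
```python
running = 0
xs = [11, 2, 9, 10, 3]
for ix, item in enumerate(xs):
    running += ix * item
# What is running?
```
Trace:
  running=0
  running=0, ix=0, item=11
  running=2, ix=1, item=2
  running=20, ix=2, item=9
  running=50, ix=3, item=10
  running=62, ix=4, item=3

Final answer: 62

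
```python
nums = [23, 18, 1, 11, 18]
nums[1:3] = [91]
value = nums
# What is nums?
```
Trace:
  nums=[23, 18, 1, 11, 18]
  nums=[23, 91, 11, 18]
  nums=[23, 91, 11, 18], value=[23, 91, 11, 18]

Final answer: [23, 91, 11, 18]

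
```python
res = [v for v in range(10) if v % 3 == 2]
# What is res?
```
Trace:
  v=0
  v=1
  v=2
  v=3
  v=4
  v=5
  v=6
  v=7
  v=8
  v=9
  res=[2, 5, 8]

Final answer: [2, 5, 8]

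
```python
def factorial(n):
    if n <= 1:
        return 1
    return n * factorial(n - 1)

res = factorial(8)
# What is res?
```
Call trace:
factorial(n=8)
  factorial(n=7)
    factorial(n=6)
      factorial(n=5)
        factorial(n=4)
          factorial(n=3)
            factorial(n=2)
              factorial(n=1)
              -> return 1
            -> return 2
          -> return 6
        -> return 24
      -> return 120
    -> return 720
  -> return 5040
-> return 40320

Final answer: 40320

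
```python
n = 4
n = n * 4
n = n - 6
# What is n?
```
Trace:
  n=4
  n=16
  n=10

Final answer: 10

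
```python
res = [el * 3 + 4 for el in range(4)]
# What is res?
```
Trace:
  el=0
  el=1
  el=2
  el=3
  res=[4, 7, 10, 13]

Final answer: [4, 7, 10, 13]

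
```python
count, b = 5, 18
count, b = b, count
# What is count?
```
Trace:
  count=5, b=18
  count=18, b=5

Final answer: 18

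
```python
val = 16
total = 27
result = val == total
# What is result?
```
Trace:
  val=16
  val=16, total=27
  val=16, total=27, result=False

Final answer: False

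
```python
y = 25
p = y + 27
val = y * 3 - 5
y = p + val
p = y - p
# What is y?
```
Trace:
  y=25
  y=25, p=52
  y=25, p=52, val=70
  y=122, p=52, val=70
  y=122, p=70, val=70

Final answer: 122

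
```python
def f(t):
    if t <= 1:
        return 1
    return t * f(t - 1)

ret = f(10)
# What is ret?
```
Call trace:
f(t=10)
  f(t=9)
    f(t=8)
      f(t=7)
        f(t=6)
          f(t=5)
            f(t=4)
              f(t=3)
                f(t=2)
                  f(t=1)
                  -> return 1
                -> return 2
              -> return 6
            -> return 24
          -> return 120
        -> return 720
      -> return 5040
    -> return 40320
  -> return 362880
-> return 3628800

Final answer: 3628800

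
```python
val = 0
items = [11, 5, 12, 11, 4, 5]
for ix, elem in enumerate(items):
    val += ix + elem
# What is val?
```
Trace:
  val=0
  val=11, ix=0, elem=11
  val=17, ix=1, elem=5
  val=31, ix=2, elem=12
  val=45, ix=3, elem=11
  val=53, ix=4, elem=4
  val=63, ix=5, elem=5

Final answer: 63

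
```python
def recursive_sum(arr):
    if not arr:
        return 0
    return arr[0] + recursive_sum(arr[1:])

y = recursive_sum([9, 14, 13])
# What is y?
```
Call trace:
recursive_sum(arr=[9, 14, 13])
  recursive_sum(arr=[14, 13])
    recursive_sum(arr=[13])
      recursive_sum(arr=[])
      -> return 0
    -> return 13
  -> return 27
-> return 36

Final answer: 36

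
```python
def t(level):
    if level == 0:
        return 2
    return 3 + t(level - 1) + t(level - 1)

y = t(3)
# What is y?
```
Call trace (a repeated sub-call is expanded the first time; later identical calls just restate its return value):
t(level=3)
  t(level=2)
    t(level=1)
      t(level=0)
      -> return 2
      t(level=0)
      -> return 2
    -> return 7
    t(level=1) -> return 7  (same call as traced above)
  -> return 17
  t(level=2) -> return 17  (same call as traced above)
-> return 37

Final answer: 37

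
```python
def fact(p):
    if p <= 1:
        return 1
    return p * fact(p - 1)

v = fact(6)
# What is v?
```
Call trace:
fact(p=6)
  fact(p=5)
    fact(p=4)
      fact(p=3)
        fact(p=2)
          fact(p=1)
          -> return 1
        -> return 2
      -> return 6
    -> return 24
  -> return 120
-> return 720

Final answer: 720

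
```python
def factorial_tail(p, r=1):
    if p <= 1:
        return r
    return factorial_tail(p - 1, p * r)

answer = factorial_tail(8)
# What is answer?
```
Call trace:
factorial_tail(p=8, r=1)
  factorial_tail(p=7, r=8)
    factorial_tail(p=6, r=56)
      factorial_tail(p=5, r=336)
        factorial_tail(p=4, r=1680)
          factorial_tail(p=3, r=6720)
            factorial_tail(p=2, r=20160)
              factorial_tail(p=1, r=40320)
              -> return 40320
            -> return 40320
          -> return 40320
        -> return 40320
      -> return 40320
    -> return 40320
  -> return 40320
-> return 40320

Final answer: 40320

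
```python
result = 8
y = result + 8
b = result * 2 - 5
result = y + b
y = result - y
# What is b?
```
Trace:
  result=8
  result=8, y=16
  result=8, y=16, b=11
  result=27, y=16, b=11
  result=27, y=11, b=11

Final answer: 11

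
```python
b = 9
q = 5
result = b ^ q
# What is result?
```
Trace:
  b=9
  b=9, q=5
  b=9, q=5, result=12

Final answer: 12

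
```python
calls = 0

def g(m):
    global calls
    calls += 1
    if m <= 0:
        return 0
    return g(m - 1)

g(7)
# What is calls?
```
Call trace:
g(m=7)
  g(m=6)
    g(m=5)
      g(m=4)
        g(m=3)
          g(m=2)
            g(m=1)
              g(m=0)
              -> return 0
            -> return 0
          -> return 0
        -> return 0
      -> return 0
    -> return 0
  -> return 0
-> return 0

calls is incremented once per call. g is entered once for each m = 7, 6, 5, 4, 3, 2, 1, 0 (the m <= 0 call returns without recursing), i.e. 7 + 1 calls.
calls = 8

Final answer: 8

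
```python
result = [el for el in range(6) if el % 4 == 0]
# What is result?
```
Trace:
  el=0
  el=1
  el=2
  el=3
  el=4
  el=5
  result=[0, 4]

Final answer: [0, 4]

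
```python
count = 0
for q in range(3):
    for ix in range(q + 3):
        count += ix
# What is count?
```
Trace:
  count=0
  count=0, q=0, ix=0
  count=1, q=0, ix=1
  count=3, q=0, ix=2
  count=3, q=1, ix=0
  count=4, q=1, ix=1
  count=6, q=1, ix=2
  count=9, q=1, ix=3
  count=9, q=2, ix=0
  count=10, q=2, ix=1
  count=12, q=2, ix=2
  count=15, q=2, ix=3
  count=19, q=2, ix=4

Final answer: 19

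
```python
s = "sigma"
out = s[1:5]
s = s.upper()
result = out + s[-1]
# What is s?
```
Trace:
  s='sigma'
  s='sigma', out='igma'
  s='SIGMA', out='igma'
  s='SIGMA', out='igma', result='igmaA'

Final answer: 'SIGMA'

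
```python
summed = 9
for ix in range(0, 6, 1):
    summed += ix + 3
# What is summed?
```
Trace:
  summed=9
  summed=12, ix=0
  summed=16, ix=1
  summed=21, ix=2
  summed=27, ix=3
  summed=34, ix=4
  summed=42, ix=5

Final answer: 42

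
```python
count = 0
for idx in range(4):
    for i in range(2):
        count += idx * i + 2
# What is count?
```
Trace:
  count=0
  count=2, idx=0, i=0
  count=4, idx=0, i=1
  count=6, idx=1, i=0
  count=9, idx=1, i=1
  count=11, idx=2, i=0
  count=15, idx=2, i=1
  count=17, idx=3, i=0
  count=22, idx=3, i=1

Final answer: 22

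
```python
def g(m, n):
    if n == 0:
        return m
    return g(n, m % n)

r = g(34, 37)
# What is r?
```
Call trace:
g(m=34, n=37)
  g(m=37, n=34)
    g(m=34, n=3)
      g(m=3, n=1)
        g(m=1, n=0)
        -> return 1
      -> return 1
    -> return 1
  -> return 1
-> return 1

Final answer: 1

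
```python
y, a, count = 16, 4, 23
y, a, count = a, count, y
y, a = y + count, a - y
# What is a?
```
Trace:
  y=16, a=4, count=23
  y=4, a=23, count=16
  y=20, a=19, count=16

Final answer: 19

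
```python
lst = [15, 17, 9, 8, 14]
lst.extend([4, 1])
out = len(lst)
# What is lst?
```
Trace:
  lst=[15, 17, 9, 8, 14]
  lst=[15, 17, 9, 8, 14, 4, 1]
  lst=[15, 17, 9, 8, 14, 4, 1], out=7

Final answer: [15, 17, 9, 8, 14, 4, 1]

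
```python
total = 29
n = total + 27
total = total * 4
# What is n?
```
Trace:
  total=29
  total=29, n=56
  total=116, n=56

Final answer: 56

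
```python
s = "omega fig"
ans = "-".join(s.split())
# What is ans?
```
Trace:
  s='omega fig'
  s='omega fig', ans='omega-fig'

Final answer: 'omega-fig'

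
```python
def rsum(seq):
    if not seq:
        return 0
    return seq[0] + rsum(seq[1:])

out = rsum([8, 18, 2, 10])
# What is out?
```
Call trace:
rsum(seq=[8, 18, 2, 10])
  rsum(seq=[18, 2, 10])
    rsum(seq=[2, 10])
      rsum(seq=[10])
        rsum(seq=[])
        -> return 0
      -> return 10
    -> return 12
  -> return 30
-> return 38

Final answer: 38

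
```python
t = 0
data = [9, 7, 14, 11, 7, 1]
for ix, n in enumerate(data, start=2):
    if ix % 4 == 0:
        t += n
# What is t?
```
Trace:
  t=0
  t=0, ix=2, n=9
  t=0, ix=3, n=7
  t=14, ix=4, n=14
  t=14, ix=5, n=11
  t=14, ix=6, n=7
  t=14, ix=7, n=1

Final answer: 14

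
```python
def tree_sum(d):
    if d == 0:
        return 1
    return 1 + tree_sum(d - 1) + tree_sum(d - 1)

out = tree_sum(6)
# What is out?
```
Call trace (a repeated sub-call is expanded the first time; later identical calls just restate its return value):
tree_sum(d=6)
  tree_sum(d=5)
    tree_sum(d=4)
      tree_sum(d=3)
        tree_sum(d=2)
          tree_sum(d=1)
            tree_sum(d=0)
            -> return 1
            tree_sum(d=0)
            -> return 1
          -> return 3
          tree_sum(d=1) -> return 3  (same call as traced above)
        -> return 7
        tree_sum(d=2) -> return 7  (same call as traced above)
      -> return 15
      tree_sum(d=3) -> return 15  (same call as traced above)
    -> return 31
    tree_sum(d=4) -> return 31  (same call as traced above)
  -> return 63
  tree_sum(d=5) -> return 63  (same call as traced above)
-> return 127

Final answer: 127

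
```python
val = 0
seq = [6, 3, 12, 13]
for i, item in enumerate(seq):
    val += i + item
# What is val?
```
Trace:
  val=0
  val=6, i=0, item=6
  val=10, i=1, item=3
  val=24, i=2, item=12
  val=40, i=3, item=13

Final answer: 40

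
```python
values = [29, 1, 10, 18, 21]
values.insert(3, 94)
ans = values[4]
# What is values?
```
Trace:
  values=[29, 1, 10, 18, 21]
  values=[29, 1, 10, 94, 18, 21]
  values=[29, 1, 10, 94, 18, 21], ans=18

Final answer: [29, 1, 10, 94, 18, 21]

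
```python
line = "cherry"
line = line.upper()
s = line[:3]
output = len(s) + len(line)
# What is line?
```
Trace:
  line='cherry'
  line='CHERRY'
  line='CHERRY', s='CHE'
  line='CHERRY', s='CHE', output=9

Final answer: 'CHERRY'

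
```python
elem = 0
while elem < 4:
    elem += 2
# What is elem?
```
Trace:
  elem=0
  elem=2
  elem=4

Final answer: 4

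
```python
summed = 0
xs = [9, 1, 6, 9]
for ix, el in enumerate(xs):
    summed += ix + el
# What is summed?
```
Trace:
  summed=0
  summed=9, ix=0, el=9
  summed=11, ix=1, el=1
  summed=19, ix=2, el=6
  summed=31, ix=3, el=9

Final answer: 31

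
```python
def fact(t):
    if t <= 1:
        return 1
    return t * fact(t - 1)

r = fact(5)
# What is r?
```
Call trace:
fact(t=5)
  fact(t=4)
    fact(t=3)
      fact(t=2)
        fact(t=1)
        -> return 1
      -> return 2
    -> return 6
  -> return 24
-> return 120

Final answer: 120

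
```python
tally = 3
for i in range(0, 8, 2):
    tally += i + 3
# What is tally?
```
Trace:
  tally=3
  tally=6, i=0
  tally=11, i=2
  tally=18, i=4
  tally=27, i=6

Final answer: 27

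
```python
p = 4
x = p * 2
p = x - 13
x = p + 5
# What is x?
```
Trace:
  p=4
  p=4, x=8
  p=-5, x=8
  p=-5, x=0

Final answer: 0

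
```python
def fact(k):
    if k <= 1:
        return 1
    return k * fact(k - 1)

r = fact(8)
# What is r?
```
Call trace:
fact(k=8)
  fact(k=7)
    fact(k=6)
      fact(k=5)
        fact(k=4)
          fact(k=3)
            fact(k=2)
              fact(k=1)
              -> return 1
            -> return 2
          -> return 6
        -> return 24
      -> return 120
    -> return 720
  -> return 5040
-> return 40320

Final answer: 40320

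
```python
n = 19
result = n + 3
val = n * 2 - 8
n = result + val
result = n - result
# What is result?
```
Trace:
  n=19
  n=19, result=22
  n=19, result=22, val=30
  n=52, result=22, val=30
  n=52, result=30, val=30

Final answer: 30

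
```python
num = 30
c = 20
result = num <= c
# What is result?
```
Trace:
  num=30
  num=30, c=20
  num=30, c=20, result=False

Final answer: False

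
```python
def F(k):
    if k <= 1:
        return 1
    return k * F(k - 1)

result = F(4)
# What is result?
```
Call trace:
F(k=4)
  F(k=3)
    F(k=2)
      F(k=1)
      -> return 1
    -> return 2
  -> return 6
-> return 24

Final answer: 24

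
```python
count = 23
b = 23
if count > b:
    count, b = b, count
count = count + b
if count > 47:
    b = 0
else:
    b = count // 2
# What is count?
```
Trace:
  count=23
  count=23, b=23
  count=23, b=23
  count=46, b=23
  count=46, b=23

Final answer: 46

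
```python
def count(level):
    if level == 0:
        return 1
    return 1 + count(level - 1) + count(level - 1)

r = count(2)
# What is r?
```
Call trace (a repeated sub-call is expanded the first time; later identical calls just restate its return value):
count(level=2)
  count(level=1)
    count(level=0)
    -> return 1
    count(level=0)
    -> return 1
  -> return 3
  count(level=1) -> return 3  (same call as traced above)
-> return 7

Final answer: 7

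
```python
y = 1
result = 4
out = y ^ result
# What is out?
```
Trace:
  y=1
  y=1, result=4
  y=1, result=4, out=5

Final answer: 5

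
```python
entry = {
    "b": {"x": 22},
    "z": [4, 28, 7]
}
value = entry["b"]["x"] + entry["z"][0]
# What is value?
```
Trace:
  entry={'b': {'x': 22}, 'z': [4, 28, 7]}
  entry={'b': {'x': 22}, 'z': [4, 28, 7]}, value=26

Final answer: 26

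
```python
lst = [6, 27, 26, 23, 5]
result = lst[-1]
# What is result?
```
Trace:
  lst=[6, 27, 26, 23, 5]
  lst=[6, 27, 26, 23, 5], result=5

Final answer: 5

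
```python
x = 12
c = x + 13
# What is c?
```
Trace:
  x=12
  x=12, c=25

Final answer: 25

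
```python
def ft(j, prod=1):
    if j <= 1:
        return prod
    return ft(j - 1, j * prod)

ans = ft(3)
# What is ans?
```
Call trace:
ft(j=3, prod=1)
  ft(j=2, prod=3)
    ft(j=1, prod=6)
    -> return 6
  -> return 6
-> return 6

Final answer: 6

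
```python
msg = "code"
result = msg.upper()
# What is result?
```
Trace:
  msg='code'
  msg='code', result='CODE'

Final answer: 'CODE'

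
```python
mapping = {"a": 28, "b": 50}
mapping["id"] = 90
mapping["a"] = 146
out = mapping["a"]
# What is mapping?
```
Trace:
  mapping={'a': 28, 'b': 50}
  mapping={'a': 28, 'b': 50, 'id': 90}
  mapping={'a': 146, 'b': 50, 'id': 90}
  mapping={'a': 146, 'b': 50, 'id': 90}, out=146

Final answer: {'a': 146, 'b': 50, 'id': 90}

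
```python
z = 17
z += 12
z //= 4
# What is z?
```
Trace:
  z=17
  z=29
  z=7

Final answer: 7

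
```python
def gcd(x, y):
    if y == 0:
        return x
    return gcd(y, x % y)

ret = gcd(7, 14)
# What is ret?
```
Call trace:
gcd(x=7, y=14)
  gcd(x=14, y=7)
    gcd(x=7, y=0)
    -> return 7
  -> return 7
-> return 7

Final answer: 7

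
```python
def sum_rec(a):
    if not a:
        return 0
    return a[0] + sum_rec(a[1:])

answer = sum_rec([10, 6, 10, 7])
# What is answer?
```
Call trace:
sum_rec(a=[10, 6, 10, 7])
  sum_rec(a=[6, 10, 7])
    sum_rec(a=[10, 7])
      sum_rec(a=[7])
        sum_rec(a=[])
        -> return 0
      -> return 7
    -> return 17
  -> return 23
-> return 33

Final answer: 33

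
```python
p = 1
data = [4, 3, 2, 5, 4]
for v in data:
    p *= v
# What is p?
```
Trace:
  p=1
  p=4, v=4
  p=12, v=3
  p=24, v=2
  p=120, v=5
  p=480, v=4

Final answer: 480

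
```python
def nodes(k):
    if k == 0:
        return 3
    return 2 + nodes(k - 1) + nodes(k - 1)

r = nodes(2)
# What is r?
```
Call trace (a repeated sub-call is expanded the first time; later identical calls just restate its return value):
nodes(k=2)
  nodes(k=1)
    nodes(k=0)
    -> return 3
    nodes(k=0)
    -> return 3
  -> return 8
  nodes(k=1) -> return 8  (same call as traced above)
-> return 18

Final answer: 18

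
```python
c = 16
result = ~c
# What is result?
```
Trace:
  c=16
  c=16, result=-17

Final answer: -17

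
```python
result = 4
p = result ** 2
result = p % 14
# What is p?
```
Trace:
  result=4
  result=4, p=16
  result=2, p=16

Final answer: 16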